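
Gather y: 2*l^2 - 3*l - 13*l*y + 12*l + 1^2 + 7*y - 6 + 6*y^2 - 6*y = 2*l^2 + 9*l + 6*y^2 + y*(1 - 13*l) - 5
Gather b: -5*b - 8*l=-5*b - 8*l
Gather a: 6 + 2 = 8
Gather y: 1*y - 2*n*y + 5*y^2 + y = 5*y^2 + y*(2 - 2*n)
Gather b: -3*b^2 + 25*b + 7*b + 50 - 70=-3*b^2 + 32*b - 20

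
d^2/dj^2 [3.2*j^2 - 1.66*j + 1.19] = 6.40000000000000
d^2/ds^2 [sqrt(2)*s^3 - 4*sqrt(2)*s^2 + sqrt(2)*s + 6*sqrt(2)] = sqrt(2)*(6*s - 8)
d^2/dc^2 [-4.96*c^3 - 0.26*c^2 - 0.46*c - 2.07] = -29.76*c - 0.52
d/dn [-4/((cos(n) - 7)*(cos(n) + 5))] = 8*(1 - cos(n))*sin(n)/((cos(n) - 7)^2*(cos(n) + 5)^2)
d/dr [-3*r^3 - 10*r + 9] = -9*r^2 - 10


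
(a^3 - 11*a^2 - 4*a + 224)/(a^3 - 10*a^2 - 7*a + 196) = (a - 8)/(a - 7)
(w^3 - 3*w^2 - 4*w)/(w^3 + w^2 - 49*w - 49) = w*(w - 4)/(w^2 - 49)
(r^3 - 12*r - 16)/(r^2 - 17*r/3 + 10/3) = 3*(r^3 - 12*r - 16)/(3*r^2 - 17*r + 10)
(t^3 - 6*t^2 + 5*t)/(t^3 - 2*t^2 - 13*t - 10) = t*(t - 1)/(t^2 + 3*t + 2)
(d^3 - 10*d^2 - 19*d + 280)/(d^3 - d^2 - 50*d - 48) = (d^2 - 2*d - 35)/(d^2 + 7*d + 6)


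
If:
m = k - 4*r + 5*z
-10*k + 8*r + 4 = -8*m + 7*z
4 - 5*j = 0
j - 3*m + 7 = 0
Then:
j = 4/5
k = 3*z/8 + 49/20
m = 13/5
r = 43*z/32 - 3/80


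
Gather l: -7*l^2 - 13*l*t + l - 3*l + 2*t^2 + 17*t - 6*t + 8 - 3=-7*l^2 + l*(-13*t - 2) + 2*t^2 + 11*t + 5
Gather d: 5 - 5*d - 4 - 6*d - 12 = -11*d - 11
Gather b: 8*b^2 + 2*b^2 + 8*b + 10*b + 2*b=10*b^2 + 20*b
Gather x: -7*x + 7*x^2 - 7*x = 7*x^2 - 14*x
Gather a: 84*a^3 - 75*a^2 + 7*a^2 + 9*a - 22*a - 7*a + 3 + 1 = 84*a^3 - 68*a^2 - 20*a + 4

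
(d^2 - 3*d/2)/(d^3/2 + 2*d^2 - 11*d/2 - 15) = d*(2*d - 3)/(d^3 + 4*d^2 - 11*d - 30)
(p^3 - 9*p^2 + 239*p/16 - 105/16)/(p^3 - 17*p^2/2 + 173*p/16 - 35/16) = (4*p - 3)/(4*p - 1)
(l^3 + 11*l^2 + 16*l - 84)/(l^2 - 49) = (l^2 + 4*l - 12)/(l - 7)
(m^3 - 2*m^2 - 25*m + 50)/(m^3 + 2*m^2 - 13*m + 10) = (m - 5)/(m - 1)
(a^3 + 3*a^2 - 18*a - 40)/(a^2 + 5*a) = a - 2 - 8/a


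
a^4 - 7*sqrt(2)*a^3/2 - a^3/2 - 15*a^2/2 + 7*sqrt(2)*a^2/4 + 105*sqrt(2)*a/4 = a*(a - 3)*(a + 5/2)*(a - 7*sqrt(2)/2)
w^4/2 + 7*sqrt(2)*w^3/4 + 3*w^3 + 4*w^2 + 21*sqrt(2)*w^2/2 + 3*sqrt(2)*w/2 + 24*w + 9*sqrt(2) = (w/2 + sqrt(2)/2)*(w + 6)*(w + sqrt(2))*(w + 3*sqrt(2)/2)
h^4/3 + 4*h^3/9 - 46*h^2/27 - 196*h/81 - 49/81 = (h/3 + 1/3)*(h - 7/3)*(h + 1/3)*(h + 7/3)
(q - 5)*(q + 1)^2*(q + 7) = q^4 + 4*q^3 - 30*q^2 - 68*q - 35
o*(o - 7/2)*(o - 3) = o^3 - 13*o^2/2 + 21*o/2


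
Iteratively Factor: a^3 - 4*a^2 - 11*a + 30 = (a - 5)*(a^2 + a - 6) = (a - 5)*(a + 3)*(a - 2)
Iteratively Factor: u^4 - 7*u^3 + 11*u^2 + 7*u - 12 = (u - 4)*(u^3 - 3*u^2 - u + 3) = (u - 4)*(u - 1)*(u^2 - 2*u - 3) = (u - 4)*(u - 3)*(u - 1)*(u + 1)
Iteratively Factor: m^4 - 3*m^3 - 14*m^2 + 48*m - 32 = (m + 4)*(m^3 - 7*m^2 + 14*m - 8) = (m - 2)*(m + 4)*(m^2 - 5*m + 4) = (m - 2)*(m - 1)*(m + 4)*(m - 4)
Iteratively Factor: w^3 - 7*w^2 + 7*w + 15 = (w + 1)*(w^2 - 8*w + 15) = (w - 5)*(w + 1)*(w - 3)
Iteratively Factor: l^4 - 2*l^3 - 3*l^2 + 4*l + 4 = (l + 1)*(l^3 - 3*l^2 + 4) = (l - 2)*(l + 1)*(l^2 - l - 2) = (l - 2)*(l + 1)^2*(l - 2)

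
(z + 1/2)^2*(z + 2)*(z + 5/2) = z^4 + 11*z^3/2 + 39*z^2/4 + 49*z/8 + 5/4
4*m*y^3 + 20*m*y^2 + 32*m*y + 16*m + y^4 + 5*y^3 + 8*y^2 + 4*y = (4*m + y)*(y + 1)*(y + 2)^2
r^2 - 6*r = r*(r - 6)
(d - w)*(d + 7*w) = d^2 + 6*d*w - 7*w^2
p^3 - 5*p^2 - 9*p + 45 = (p - 5)*(p - 3)*(p + 3)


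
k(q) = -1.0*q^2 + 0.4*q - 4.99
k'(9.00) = -17.60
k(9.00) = -82.39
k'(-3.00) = 6.40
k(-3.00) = -15.19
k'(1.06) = -1.72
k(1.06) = -5.69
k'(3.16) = -5.92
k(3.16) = -13.71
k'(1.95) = -3.50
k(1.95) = -8.01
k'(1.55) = -2.70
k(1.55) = -6.77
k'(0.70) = -1.00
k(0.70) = -5.20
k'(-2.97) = 6.34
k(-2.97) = -15.00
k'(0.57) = -0.74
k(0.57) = -5.09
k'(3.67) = -6.94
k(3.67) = -16.99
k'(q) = 0.4 - 2.0*q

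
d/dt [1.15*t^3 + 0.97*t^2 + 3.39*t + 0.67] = 3.45*t^2 + 1.94*t + 3.39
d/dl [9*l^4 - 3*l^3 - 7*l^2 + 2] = l*(36*l^2 - 9*l - 14)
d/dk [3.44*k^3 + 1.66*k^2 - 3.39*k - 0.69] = 10.32*k^2 + 3.32*k - 3.39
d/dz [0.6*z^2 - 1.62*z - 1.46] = 1.2*z - 1.62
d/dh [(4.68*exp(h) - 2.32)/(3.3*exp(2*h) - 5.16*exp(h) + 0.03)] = (-15.444*exp(2*h) + 15.312*exp(h) - 11.8308)*exp(h)/(10.89*exp(4*h) - 34.056*exp(3*h) + 26.8236*exp(2*h) - 0.3096*exp(h) + 0.0009)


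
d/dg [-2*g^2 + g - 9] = 1 - 4*g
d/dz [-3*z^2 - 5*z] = -6*z - 5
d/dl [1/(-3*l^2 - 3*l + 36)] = (2*l + 1)/(3*(l^2 + l - 12)^2)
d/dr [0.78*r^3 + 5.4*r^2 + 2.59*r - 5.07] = 2.34*r^2 + 10.8*r + 2.59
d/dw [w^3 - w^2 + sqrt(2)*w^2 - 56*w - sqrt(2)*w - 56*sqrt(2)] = 3*w^2 - 2*w + 2*sqrt(2)*w - 56 - sqrt(2)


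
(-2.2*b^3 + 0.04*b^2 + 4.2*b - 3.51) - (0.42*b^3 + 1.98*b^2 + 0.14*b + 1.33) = -2.62*b^3 - 1.94*b^2 + 4.06*b - 4.84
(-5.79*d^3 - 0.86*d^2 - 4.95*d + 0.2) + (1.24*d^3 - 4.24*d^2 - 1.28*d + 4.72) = -4.55*d^3 - 5.1*d^2 - 6.23*d + 4.92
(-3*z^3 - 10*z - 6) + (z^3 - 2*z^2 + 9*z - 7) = -2*z^3 - 2*z^2 - z - 13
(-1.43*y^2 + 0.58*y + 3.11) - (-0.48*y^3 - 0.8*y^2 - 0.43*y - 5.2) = 0.48*y^3 - 0.63*y^2 + 1.01*y + 8.31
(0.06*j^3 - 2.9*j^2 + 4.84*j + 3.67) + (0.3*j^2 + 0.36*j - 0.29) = 0.06*j^3 - 2.6*j^2 + 5.2*j + 3.38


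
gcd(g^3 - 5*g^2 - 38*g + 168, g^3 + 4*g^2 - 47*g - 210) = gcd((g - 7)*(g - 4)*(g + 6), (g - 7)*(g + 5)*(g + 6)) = g^2 - g - 42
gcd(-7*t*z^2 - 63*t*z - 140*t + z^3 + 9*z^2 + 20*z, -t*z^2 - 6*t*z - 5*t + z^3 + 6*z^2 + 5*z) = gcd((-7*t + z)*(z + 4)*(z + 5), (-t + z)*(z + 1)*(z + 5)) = z + 5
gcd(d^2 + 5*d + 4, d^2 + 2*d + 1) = d + 1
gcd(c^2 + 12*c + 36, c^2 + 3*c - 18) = c + 6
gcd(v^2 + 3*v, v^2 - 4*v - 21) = v + 3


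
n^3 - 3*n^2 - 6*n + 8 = (n - 4)*(n - 1)*(n + 2)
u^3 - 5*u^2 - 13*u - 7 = (u - 7)*(u + 1)^2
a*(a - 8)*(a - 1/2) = a^3 - 17*a^2/2 + 4*a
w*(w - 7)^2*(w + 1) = w^4 - 13*w^3 + 35*w^2 + 49*w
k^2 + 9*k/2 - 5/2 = (k - 1/2)*(k + 5)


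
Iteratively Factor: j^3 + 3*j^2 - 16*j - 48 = (j + 3)*(j^2 - 16) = (j - 4)*(j + 3)*(j + 4)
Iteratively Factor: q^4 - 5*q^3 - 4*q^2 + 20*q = (q + 2)*(q^3 - 7*q^2 + 10*q) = q*(q + 2)*(q^2 - 7*q + 10) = q*(q - 5)*(q + 2)*(q - 2)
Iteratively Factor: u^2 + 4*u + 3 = (u + 3)*(u + 1)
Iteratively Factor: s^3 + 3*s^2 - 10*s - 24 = (s + 2)*(s^2 + s - 12) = (s - 3)*(s + 2)*(s + 4)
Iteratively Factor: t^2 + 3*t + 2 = (t + 1)*(t + 2)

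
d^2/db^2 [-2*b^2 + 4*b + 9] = -4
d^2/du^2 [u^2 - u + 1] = 2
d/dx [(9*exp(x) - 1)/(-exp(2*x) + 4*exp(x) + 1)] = (9*exp(2*x) - 2*exp(x) + 13)*exp(x)/(exp(4*x) - 8*exp(3*x) + 14*exp(2*x) + 8*exp(x) + 1)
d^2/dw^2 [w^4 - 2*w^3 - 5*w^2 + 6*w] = 12*w^2 - 12*w - 10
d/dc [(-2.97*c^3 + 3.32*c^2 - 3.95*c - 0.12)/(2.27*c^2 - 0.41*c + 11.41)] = (-6.7419*c^4 + 2.4354*c^3 - 94.0578*c^2 + 76.3072*c - 45.1187)/(5.1529*c^4 - 1.8614*c^3 + 51.9695*c^2 - 9.3562*c + 130.1881)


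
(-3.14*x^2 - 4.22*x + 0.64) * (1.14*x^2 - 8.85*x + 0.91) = -3.5796*x^4 + 22.9782*x^3 + 35.2192*x^2 - 9.5042*x + 0.5824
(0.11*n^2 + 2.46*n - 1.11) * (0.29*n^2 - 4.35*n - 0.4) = 0.0319*n^4 + 0.2349*n^3 - 11.0669*n^2 + 3.8445*n + 0.444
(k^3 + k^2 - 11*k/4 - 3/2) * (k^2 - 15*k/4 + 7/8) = k^5 - 11*k^4/4 - 45*k^3/8 + 155*k^2/16 + 103*k/32 - 21/16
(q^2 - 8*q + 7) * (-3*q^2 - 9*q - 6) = -3*q^4 + 15*q^3 + 45*q^2 - 15*q - 42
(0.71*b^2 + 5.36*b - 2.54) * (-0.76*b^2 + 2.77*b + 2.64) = -0.5396*b^4 - 2.1069*b^3 + 18.652*b^2 + 7.1146*b - 6.7056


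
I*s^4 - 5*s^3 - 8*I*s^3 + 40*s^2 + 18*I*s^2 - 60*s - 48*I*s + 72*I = (s - 6)*(s - 2)*(s + 6*I)*(I*s + 1)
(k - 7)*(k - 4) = k^2 - 11*k + 28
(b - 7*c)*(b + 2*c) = b^2 - 5*b*c - 14*c^2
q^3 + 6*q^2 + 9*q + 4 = (q + 1)^2*(q + 4)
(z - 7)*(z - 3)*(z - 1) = z^3 - 11*z^2 + 31*z - 21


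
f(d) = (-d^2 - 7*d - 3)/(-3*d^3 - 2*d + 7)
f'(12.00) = -0.00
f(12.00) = 0.04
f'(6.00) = -0.03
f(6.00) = 0.12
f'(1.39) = -16.76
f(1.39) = 3.82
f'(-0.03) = -1.10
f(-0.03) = -0.40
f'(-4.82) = 0.02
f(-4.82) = 0.02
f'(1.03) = -52.58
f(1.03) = -6.78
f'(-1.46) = 0.08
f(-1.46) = 0.26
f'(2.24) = -0.78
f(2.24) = 0.76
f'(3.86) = -0.12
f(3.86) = 0.26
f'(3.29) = -0.20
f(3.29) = 0.35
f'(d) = (-2*d - 7)/(-3*d^3 - 2*d + 7) + (9*d^2 + 2)*(-d^2 - 7*d - 3)/(-3*d^3 - 2*d + 7)^2 = ((2*d + 7)*(3*d^3 + 2*d - 7) - (9*d^2 + 2)*(d^2 + 7*d + 3))/(3*d^3 + 2*d - 7)^2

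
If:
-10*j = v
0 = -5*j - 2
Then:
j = -2/5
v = 4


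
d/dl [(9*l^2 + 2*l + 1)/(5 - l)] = (-9*l^2 + 90*l + 11)/(l^2 - 10*l + 25)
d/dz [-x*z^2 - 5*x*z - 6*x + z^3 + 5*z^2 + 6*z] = -2*x*z - 5*x + 3*z^2 + 10*z + 6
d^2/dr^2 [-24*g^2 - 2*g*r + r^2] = 2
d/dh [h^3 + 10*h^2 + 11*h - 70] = 3*h^2 + 20*h + 11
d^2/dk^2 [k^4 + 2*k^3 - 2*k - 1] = 12*k*(k + 1)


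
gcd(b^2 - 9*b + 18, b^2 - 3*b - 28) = 1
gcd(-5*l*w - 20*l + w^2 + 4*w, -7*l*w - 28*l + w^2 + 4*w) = w + 4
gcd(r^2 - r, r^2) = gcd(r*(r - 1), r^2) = r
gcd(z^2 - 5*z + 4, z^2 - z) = z - 1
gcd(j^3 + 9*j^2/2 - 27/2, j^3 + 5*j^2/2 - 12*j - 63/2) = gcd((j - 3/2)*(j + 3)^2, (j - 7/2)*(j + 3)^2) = j^2 + 6*j + 9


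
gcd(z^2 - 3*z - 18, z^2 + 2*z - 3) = z + 3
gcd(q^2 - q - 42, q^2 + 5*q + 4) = 1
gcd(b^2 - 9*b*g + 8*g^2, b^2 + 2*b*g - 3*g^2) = b - g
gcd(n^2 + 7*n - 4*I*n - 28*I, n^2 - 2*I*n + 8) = n - 4*I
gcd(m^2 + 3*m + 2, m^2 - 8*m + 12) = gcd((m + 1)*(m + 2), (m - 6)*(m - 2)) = 1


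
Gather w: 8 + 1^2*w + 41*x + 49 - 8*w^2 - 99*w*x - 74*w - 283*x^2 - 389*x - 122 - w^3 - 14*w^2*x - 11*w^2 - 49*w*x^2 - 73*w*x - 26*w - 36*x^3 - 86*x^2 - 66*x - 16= -w^3 + w^2*(-14*x - 19) + w*(-49*x^2 - 172*x - 99) - 36*x^3 - 369*x^2 - 414*x - 81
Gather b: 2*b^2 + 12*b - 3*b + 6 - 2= 2*b^2 + 9*b + 4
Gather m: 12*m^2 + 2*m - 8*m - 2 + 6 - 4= 12*m^2 - 6*m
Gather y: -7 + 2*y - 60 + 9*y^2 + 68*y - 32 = 9*y^2 + 70*y - 99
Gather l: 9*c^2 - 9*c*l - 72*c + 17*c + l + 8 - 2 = 9*c^2 - 55*c + l*(1 - 9*c) + 6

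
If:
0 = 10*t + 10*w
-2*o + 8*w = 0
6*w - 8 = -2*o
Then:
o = 16/7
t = -4/7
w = 4/7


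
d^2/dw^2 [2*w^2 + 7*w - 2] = 4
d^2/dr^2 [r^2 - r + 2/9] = 2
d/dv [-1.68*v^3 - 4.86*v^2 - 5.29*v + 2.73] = -5.04*v^2 - 9.72*v - 5.29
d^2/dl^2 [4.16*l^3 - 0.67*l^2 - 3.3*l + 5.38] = 24.96*l - 1.34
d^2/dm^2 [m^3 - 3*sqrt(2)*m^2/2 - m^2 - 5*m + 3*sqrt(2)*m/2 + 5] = 6*m - 3*sqrt(2) - 2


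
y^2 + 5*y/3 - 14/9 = (y - 2/3)*(y + 7/3)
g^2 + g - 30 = (g - 5)*(g + 6)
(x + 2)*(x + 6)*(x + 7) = x^3 + 15*x^2 + 68*x + 84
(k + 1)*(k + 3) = k^2 + 4*k + 3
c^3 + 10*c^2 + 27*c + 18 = (c + 1)*(c + 3)*(c + 6)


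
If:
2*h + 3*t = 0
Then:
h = -3*t/2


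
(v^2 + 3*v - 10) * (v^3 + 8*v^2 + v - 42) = v^5 + 11*v^4 + 15*v^3 - 119*v^2 - 136*v + 420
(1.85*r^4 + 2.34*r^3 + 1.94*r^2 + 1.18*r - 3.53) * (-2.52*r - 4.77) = -4.662*r^5 - 14.7213*r^4 - 16.0506*r^3 - 12.2274*r^2 + 3.267*r + 16.8381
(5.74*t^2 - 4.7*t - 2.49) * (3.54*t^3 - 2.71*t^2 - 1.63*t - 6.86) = 20.3196*t^5 - 32.1934*t^4 - 5.4338*t^3 - 24.9675*t^2 + 36.3007*t + 17.0814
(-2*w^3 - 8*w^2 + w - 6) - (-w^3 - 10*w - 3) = -w^3 - 8*w^2 + 11*w - 3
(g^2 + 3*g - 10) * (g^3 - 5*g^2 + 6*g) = g^5 - 2*g^4 - 19*g^3 + 68*g^2 - 60*g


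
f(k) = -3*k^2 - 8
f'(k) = -6*k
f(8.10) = -204.83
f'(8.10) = -48.60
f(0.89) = -10.38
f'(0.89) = -5.34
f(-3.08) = -36.46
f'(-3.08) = 18.48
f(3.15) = -37.77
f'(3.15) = -18.90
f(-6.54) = -136.31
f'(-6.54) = 39.24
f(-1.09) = -11.56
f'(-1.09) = 6.54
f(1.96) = -19.52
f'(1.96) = -11.76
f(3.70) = -49.07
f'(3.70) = -22.20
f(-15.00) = -683.00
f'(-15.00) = 90.00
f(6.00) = -116.00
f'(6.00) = -36.00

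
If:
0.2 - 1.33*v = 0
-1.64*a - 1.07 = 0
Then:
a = -0.65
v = 0.15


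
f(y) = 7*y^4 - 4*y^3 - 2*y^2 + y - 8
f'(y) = 28*y^3 - 12*y^2 - 4*y + 1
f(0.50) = -8.06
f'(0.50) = -0.50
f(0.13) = -7.91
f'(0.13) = 0.34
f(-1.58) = 44.83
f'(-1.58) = -133.08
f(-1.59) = 46.17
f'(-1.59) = -135.53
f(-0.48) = -8.13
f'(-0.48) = -2.94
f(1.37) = 3.99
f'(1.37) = 45.00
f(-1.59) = 46.17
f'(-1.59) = -135.53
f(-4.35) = 2785.48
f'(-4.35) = -2513.43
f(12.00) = 137956.00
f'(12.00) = 46609.00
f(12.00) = 137956.00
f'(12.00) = 46609.00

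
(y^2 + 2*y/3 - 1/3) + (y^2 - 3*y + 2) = 2*y^2 - 7*y/3 + 5/3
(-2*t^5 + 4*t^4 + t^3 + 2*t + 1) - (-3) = -2*t^5 + 4*t^4 + t^3 + 2*t + 4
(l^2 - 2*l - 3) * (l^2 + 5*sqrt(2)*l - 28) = l^4 - 2*l^3 + 5*sqrt(2)*l^3 - 31*l^2 - 10*sqrt(2)*l^2 - 15*sqrt(2)*l + 56*l + 84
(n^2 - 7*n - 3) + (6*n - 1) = n^2 - n - 4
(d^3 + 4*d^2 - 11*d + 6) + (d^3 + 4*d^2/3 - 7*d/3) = 2*d^3 + 16*d^2/3 - 40*d/3 + 6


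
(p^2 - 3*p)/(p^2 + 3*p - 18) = p/(p + 6)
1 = 1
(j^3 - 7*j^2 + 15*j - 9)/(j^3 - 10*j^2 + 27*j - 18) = (j - 3)/(j - 6)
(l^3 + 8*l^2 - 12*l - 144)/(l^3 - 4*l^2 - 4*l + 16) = (l^2 + 12*l + 36)/(l^2 - 4)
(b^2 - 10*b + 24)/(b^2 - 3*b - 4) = (b - 6)/(b + 1)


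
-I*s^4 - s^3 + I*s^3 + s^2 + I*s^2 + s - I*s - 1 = (s - 1)^2*(s - I)*(-I*s - I)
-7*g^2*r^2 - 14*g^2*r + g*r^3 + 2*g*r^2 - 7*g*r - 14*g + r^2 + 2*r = (-7*g + r)*(r + 2)*(g*r + 1)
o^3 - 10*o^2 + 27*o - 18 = (o - 6)*(o - 3)*(o - 1)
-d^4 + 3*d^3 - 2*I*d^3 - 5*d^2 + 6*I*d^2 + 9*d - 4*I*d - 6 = (d - 2)*(d + 3*I)*(I*d + 1)*(I*d - I)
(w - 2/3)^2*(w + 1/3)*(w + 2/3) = w^4 - w^3/3 - 2*w^2/3 + 4*w/27 + 8/81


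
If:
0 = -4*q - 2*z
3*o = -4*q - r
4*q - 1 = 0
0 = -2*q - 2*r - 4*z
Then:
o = -7/12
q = 1/4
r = 3/4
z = -1/2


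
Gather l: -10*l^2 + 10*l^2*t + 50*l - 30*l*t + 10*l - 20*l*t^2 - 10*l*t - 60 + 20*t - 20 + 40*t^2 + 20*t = l^2*(10*t - 10) + l*(-20*t^2 - 40*t + 60) + 40*t^2 + 40*t - 80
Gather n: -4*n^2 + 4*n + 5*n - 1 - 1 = -4*n^2 + 9*n - 2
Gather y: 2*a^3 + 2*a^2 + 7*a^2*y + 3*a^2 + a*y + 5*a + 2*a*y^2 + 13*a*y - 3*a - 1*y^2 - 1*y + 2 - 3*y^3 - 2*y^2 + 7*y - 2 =2*a^3 + 5*a^2 + 2*a - 3*y^3 + y^2*(2*a - 3) + y*(7*a^2 + 14*a + 6)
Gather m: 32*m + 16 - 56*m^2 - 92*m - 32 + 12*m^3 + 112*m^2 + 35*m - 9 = 12*m^3 + 56*m^2 - 25*m - 25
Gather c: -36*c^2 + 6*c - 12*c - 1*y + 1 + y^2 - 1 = -36*c^2 - 6*c + y^2 - y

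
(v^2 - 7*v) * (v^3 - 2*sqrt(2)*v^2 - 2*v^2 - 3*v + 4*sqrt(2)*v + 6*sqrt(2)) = v^5 - 9*v^4 - 2*sqrt(2)*v^4 + 11*v^3 + 18*sqrt(2)*v^3 - 22*sqrt(2)*v^2 + 21*v^2 - 42*sqrt(2)*v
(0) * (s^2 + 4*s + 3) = 0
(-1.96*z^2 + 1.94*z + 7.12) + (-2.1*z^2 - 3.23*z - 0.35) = -4.06*z^2 - 1.29*z + 6.77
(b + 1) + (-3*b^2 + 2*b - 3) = -3*b^2 + 3*b - 2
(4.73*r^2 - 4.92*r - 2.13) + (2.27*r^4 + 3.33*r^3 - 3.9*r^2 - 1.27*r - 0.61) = 2.27*r^4 + 3.33*r^3 + 0.830000000000001*r^2 - 6.19*r - 2.74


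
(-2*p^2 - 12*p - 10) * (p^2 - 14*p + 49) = -2*p^4 + 16*p^3 + 60*p^2 - 448*p - 490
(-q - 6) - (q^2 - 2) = -q^2 - q - 4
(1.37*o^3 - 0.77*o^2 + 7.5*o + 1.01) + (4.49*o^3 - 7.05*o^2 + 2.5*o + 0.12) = 5.86*o^3 - 7.82*o^2 + 10.0*o + 1.13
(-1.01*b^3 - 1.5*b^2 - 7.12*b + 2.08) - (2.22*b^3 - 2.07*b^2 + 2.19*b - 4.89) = -3.23*b^3 + 0.57*b^2 - 9.31*b + 6.97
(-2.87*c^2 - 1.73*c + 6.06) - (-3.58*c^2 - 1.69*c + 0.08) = 0.71*c^2 - 0.04*c + 5.98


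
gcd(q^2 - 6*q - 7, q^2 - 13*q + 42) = q - 7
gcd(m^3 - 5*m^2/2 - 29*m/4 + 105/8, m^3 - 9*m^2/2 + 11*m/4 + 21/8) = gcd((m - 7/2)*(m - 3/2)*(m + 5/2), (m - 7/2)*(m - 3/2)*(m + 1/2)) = m^2 - 5*m + 21/4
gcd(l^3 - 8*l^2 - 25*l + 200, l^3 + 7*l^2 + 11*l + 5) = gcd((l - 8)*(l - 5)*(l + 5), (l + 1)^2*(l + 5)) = l + 5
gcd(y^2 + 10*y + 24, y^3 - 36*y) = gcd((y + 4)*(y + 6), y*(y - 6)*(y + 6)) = y + 6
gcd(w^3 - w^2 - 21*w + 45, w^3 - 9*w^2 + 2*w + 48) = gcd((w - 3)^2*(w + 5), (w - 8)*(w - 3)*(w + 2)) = w - 3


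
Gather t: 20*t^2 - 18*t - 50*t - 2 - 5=20*t^2 - 68*t - 7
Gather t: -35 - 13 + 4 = -44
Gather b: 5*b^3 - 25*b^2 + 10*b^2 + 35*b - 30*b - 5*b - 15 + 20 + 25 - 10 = 5*b^3 - 15*b^2 + 20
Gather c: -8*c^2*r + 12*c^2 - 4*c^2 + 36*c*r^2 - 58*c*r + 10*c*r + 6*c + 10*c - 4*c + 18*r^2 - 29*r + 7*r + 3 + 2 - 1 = c^2*(8 - 8*r) + c*(36*r^2 - 48*r + 12) + 18*r^2 - 22*r + 4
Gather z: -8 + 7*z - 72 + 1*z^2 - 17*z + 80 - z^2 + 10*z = 0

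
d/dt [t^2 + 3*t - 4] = 2*t + 3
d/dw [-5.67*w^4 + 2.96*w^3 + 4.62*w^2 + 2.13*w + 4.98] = -22.68*w^3 + 8.88*w^2 + 9.24*w + 2.13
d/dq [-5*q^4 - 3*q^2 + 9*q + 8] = -20*q^3 - 6*q + 9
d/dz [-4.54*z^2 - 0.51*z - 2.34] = -9.08*z - 0.51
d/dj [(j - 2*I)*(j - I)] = 2*j - 3*I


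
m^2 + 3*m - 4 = (m - 1)*(m + 4)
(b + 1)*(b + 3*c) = b^2 + 3*b*c + b + 3*c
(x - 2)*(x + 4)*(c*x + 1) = c*x^3 + 2*c*x^2 - 8*c*x + x^2 + 2*x - 8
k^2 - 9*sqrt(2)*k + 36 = (k - 6*sqrt(2))*(k - 3*sqrt(2))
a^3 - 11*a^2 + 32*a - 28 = (a - 7)*(a - 2)^2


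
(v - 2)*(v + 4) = v^2 + 2*v - 8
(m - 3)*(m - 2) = m^2 - 5*m + 6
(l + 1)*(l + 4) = l^2 + 5*l + 4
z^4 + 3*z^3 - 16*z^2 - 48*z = z*(z - 4)*(z + 3)*(z + 4)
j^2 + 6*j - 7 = (j - 1)*(j + 7)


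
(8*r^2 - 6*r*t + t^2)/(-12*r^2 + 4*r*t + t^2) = (-4*r + t)/(6*r + t)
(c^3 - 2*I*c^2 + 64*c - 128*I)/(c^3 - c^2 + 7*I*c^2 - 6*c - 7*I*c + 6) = (c^3 - 2*I*c^2 + 64*c - 128*I)/(c^3 + c^2*(-1 + 7*I) - c*(6 + 7*I) + 6)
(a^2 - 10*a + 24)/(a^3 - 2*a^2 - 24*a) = (a - 4)/(a*(a + 4))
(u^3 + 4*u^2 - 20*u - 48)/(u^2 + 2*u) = u + 2 - 24/u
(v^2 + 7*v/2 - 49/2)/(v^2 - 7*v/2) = (v + 7)/v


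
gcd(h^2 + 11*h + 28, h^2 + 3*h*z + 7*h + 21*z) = h + 7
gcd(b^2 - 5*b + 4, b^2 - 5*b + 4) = b^2 - 5*b + 4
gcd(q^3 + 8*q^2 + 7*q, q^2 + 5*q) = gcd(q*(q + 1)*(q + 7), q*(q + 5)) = q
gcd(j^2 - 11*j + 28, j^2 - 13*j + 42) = j - 7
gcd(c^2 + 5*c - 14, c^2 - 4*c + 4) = c - 2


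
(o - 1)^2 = o^2 - 2*o + 1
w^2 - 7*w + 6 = (w - 6)*(w - 1)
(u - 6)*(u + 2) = u^2 - 4*u - 12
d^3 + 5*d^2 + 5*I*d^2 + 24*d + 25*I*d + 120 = (d + 5)*(d - 3*I)*(d + 8*I)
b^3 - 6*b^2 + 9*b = b*(b - 3)^2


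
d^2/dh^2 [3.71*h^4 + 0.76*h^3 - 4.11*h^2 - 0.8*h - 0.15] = 44.52*h^2 + 4.56*h - 8.22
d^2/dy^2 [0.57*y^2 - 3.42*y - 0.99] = 1.14000000000000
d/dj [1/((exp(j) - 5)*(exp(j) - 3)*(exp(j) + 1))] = -((exp(j) - 5)*(exp(j) - 3) + (exp(j) - 5)*(exp(j) + 1) + (exp(j) - 3)*(exp(j) + 1))/(4*(exp(j) - 5)^2*(exp(j) - 3)^2*cosh(j/2)^2)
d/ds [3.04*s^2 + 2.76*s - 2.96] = 6.08*s + 2.76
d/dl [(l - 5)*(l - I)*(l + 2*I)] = 3*l^2 + 2*l*(-5 + I) + 2 - 5*I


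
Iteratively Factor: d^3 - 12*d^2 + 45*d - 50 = (d - 5)*(d^2 - 7*d + 10) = (d - 5)^2*(d - 2)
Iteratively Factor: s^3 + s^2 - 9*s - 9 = (s + 1)*(s^2 - 9) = (s + 1)*(s + 3)*(s - 3)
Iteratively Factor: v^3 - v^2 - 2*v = (v - 2)*(v^2 + v) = v*(v - 2)*(v + 1)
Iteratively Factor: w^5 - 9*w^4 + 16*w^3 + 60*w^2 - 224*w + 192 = (w - 2)*(w^4 - 7*w^3 + 2*w^2 + 64*w - 96) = (w - 2)^2*(w^3 - 5*w^2 - 8*w + 48) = (w - 4)*(w - 2)^2*(w^2 - w - 12) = (w - 4)^2*(w - 2)^2*(w + 3)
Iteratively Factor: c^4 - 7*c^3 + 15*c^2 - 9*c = (c)*(c^3 - 7*c^2 + 15*c - 9) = c*(c - 1)*(c^2 - 6*c + 9) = c*(c - 3)*(c - 1)*(c - 3)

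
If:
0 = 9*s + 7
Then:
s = -7/9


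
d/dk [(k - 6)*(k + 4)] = 2*k - 2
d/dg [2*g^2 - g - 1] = 4*g - 1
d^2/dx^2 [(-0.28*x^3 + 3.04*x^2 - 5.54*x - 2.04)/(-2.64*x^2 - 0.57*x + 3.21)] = (-1.77635683940025e-15*x^5 + 91.2999600000001*x^3 - 72.339048*x^2 + 317.418696*x - 6.474708)/(18.399744*x^6 + 11.918016*x^5 - 64.54404*x^4 - 28.797255*x^3 + 78.479685*x^2 + 17.620011*x - 33.076161)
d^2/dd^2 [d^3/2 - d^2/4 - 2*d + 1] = 3*d - 1/2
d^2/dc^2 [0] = 0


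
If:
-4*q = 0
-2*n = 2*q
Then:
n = 0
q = 0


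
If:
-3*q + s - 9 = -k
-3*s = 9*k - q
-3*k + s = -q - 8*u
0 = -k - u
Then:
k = -3/10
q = -63/20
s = -3/20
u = 3/10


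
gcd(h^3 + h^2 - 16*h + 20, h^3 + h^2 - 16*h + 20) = h^3 + h^2 - 16*h + 20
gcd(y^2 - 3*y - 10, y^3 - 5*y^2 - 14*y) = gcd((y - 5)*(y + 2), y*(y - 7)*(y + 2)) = y + 2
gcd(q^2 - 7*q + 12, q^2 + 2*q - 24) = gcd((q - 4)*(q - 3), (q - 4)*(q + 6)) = q - 4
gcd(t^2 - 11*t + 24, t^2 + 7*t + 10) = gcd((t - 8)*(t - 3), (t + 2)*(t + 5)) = 1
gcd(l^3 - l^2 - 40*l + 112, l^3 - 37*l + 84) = l^2 + 3*l - 28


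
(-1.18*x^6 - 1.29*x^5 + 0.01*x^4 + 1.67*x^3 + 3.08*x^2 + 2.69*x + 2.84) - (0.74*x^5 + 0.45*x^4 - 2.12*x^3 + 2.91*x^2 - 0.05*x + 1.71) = -1.18*x^6 - 2.03*x^5 - 0.44*x^4 + 3.79*x^3 + 0.17*x^2 + 2.74*x + 1.13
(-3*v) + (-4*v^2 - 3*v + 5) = -4*v^2 - 6*v + 5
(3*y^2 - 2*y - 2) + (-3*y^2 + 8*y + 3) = 6*y + 1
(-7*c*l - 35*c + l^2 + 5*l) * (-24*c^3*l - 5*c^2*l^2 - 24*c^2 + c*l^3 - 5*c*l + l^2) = 168*c^4*l^2 + 840*c^4*l + 11*c^3*l^3 + 55*c^3*l^2 + 168*c^3*l + 840*c^3 - 12*c^2*l^4 - 60*c^2*l^3 + 11*c^2*l^2 + 55*c^2*l + c*l^5 + 5*c*l^4 - 12*c*l^3 - 60*c*l^2 + l^4 + 5*l^3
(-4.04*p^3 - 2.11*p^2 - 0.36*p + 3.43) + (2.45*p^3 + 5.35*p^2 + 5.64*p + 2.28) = -1.59*p^3 + 3.24*p^2 + 5.28*p + 5.71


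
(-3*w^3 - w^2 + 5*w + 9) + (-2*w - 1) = -3*w^3 - w^2 + 3*w + 8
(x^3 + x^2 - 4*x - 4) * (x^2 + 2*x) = x^5 + 3*x^4 - 2*x^3 - 12*x^2 - 8*x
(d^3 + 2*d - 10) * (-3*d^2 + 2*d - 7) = -3*d^5 + 2*d^4 - 13*d^3 + 34*d^2 - 34*d + 70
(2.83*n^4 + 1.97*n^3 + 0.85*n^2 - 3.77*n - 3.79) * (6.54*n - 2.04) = 18.5082*n^5 + 7.1106*n^4 + 1.5402*n^3 - 26.3898*n^2 - 17.0958*n + 7.7316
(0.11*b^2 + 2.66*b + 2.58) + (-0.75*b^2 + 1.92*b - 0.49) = -0.64*b^2 + 4.58*b + 2.09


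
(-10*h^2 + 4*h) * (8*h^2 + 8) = -80*h^4 + 32*h^3 - 80*h^2 + 32*h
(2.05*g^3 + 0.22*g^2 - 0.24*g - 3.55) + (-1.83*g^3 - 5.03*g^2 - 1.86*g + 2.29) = 0.22*g^3 - 4.81*g^2 - 2.1*g - 1.26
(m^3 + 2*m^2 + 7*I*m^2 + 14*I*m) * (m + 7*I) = m^4 + 2*m^3 + 14*I*m^3 - 49*m^2 + 28*I*m^2 - 98*m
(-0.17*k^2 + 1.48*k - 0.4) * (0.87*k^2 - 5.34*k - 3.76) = -0.1479*k^4 + 2.1954*k^3 - 7.612*k^2 - 3.4288*k + 1.504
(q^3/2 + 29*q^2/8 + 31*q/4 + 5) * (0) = 0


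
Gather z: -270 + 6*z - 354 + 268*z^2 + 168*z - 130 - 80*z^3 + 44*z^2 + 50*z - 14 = -80*z^3 + 312*z^2 + 224*z - 768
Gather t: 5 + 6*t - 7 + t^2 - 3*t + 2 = t^2 + 3*t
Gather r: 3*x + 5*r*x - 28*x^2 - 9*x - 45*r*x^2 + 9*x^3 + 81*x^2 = r*(-45*x^2 + 5*x) + 9*x^3 + 53*x^2 - 6*x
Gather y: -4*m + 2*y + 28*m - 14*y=24*m - 12*y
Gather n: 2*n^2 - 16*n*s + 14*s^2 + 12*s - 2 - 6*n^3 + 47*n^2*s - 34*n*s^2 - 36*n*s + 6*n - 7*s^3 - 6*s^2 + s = -6*n^3 + n^2*(47*s + 2) + n*(-34*s^2 - 52*s + 6) - 7*s^3 + 8*s^2 + 13*s - 2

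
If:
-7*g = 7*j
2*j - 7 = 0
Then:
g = -7/2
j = 7/2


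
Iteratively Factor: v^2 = (v)*(v)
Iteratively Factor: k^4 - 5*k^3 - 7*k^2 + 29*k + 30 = (k - 3)*(k^3 - 2*k^2 - 13*k - 10) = (k - 3)*(k + 1)*(k^2 - 3*k - 10) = (k - 3)*(k + 1)*(k + 2)*(k - 5)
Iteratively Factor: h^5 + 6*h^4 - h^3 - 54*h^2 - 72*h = (h + 3)*(h^4 + 3*h^3 - 10*h^2 - 24*h) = h*(h + 3)*(h^3 + 3*h^2 - 10*h - 24) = h*(h + 2)*(h + 3)*(h^2 + h - 12) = h*(h - 3)*(h + 2)*(h + 3)*(h + 4)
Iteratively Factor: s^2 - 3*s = (s - 3)*(s)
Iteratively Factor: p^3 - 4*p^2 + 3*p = (p - 1)*(p^2 - 3*p) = p*(p - 1)*(p - 3)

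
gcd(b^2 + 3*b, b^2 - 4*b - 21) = b + 3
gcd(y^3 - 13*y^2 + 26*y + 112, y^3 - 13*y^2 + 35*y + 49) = y - 7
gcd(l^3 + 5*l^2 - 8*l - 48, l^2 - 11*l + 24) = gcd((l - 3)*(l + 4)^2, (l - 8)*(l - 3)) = l - 3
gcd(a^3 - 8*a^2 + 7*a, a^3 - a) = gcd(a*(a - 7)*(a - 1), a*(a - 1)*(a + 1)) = a^2 - a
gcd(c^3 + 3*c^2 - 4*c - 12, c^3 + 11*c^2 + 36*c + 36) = c^2 + 5*c + 6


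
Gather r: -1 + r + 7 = r + 6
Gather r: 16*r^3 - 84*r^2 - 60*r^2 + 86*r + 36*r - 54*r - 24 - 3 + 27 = 16*r^3 - 144*r^2 + 68*r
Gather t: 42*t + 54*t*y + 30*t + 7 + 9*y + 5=t*(54*y + 72) + 9*y + 12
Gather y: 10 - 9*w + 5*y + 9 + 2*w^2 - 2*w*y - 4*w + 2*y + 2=2*w^2 - 13*w + y*(7 - 2*w) + 21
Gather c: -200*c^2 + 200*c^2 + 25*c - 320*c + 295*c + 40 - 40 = 0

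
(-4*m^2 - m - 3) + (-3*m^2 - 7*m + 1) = -7*m^2 - 8*m - 2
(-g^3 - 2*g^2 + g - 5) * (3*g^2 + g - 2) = -3*g^5 - 7*g^4 + 3*g^3 - 10*g^2 - 7*g + 10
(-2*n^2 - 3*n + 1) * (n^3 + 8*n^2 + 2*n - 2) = -2*n^5 - 19*n^4 - 27*n^3 + 6*n^2 + 8*n - 2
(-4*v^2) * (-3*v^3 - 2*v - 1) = 12*v^5 + 8*v^3 + 4*v^2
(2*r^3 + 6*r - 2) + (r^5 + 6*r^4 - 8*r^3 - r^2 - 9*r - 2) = r^5 + 6*r^4 - 6*r^3 - r^2 - 3*r - 4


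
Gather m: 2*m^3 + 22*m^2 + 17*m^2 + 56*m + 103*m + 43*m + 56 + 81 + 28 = 2*m^3 + 39*m^2 + 202*m + 165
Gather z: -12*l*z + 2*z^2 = -12*l*z + 2*z^2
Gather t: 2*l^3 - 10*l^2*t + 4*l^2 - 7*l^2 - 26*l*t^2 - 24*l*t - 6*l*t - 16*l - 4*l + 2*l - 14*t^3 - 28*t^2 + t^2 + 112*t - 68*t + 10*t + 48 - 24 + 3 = 2*l^3 - 3*l^2 - 18*l - 14*t^3 + t^2*(-26*l - 27) + t*(-10*l^2 - 30*l + 54) + 27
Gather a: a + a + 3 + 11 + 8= 2*a + 22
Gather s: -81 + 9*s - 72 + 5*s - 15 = 14*s - 168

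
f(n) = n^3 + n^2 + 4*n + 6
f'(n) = 3*n^2 + 2*n + 4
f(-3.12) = -27.12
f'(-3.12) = 26.96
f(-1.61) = -2.02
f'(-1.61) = 8.56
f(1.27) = 14.74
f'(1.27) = 11.38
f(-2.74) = -18.02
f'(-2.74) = 21.04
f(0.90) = 11.14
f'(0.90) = 8.23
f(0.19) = 6.80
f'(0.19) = 4.49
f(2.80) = 46.99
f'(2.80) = 33.12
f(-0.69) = 3.39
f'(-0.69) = 4.05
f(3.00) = 54.00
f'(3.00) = 37.00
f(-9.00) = -678.00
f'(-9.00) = 229.00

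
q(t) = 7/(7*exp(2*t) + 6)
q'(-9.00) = 0.00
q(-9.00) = 1.17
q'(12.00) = 0.00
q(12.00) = 0.00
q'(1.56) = -0.08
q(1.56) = 0.04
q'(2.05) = -0.03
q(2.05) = 0.02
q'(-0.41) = -0.52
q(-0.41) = 0.77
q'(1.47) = -0.10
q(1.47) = 0.05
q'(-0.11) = -0.58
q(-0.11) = 0.60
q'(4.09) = -0.00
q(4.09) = 0.00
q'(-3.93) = -0.00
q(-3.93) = 1.17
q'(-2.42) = -0.02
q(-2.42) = 1.16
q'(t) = -98*exp(2*t)/(7*exp(2*t) + 6)^2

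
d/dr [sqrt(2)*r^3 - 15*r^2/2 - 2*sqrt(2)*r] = 3*sqrt(2)*r^2 - 15*r - 2*sqrt(2)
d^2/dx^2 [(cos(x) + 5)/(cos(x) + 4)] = (sin(x)^2 + 4*cos(x) + 1)/(cos(x) + 4)^3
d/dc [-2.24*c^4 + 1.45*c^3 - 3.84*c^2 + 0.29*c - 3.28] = -8.96*c^3 + 4.35*c^2 - 7.68*c + 0.29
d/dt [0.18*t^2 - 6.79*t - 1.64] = 0.36*t - 6.79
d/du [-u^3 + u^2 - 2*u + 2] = -3*u^2 + 2*u - 2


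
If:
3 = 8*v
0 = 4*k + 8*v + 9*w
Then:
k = -9*w/4 - 3/4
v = 3/8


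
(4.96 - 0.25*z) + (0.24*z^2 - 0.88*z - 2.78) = 0.24*z^2 - 1.13*z + 2.18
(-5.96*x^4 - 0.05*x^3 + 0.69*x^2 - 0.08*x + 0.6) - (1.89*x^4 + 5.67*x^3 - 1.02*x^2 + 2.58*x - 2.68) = -7.85*x^4 - 5.72*x^3 + 1.71*x^2 - 2.66*x + 3.28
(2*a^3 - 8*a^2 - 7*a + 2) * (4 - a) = -2*a^4 + 16*a^3 - 25*a^2 - 30*a + 8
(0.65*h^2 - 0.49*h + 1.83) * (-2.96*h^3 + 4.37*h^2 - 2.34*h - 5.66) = -1.924*h^5 + 4.2909*h^4 - 9.0791*h^3 + 5.4647*h^2 - 1.5088*h - 10.3578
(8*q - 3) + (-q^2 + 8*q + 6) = -q^2 + 16*q + 3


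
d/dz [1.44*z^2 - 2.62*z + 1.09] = 2.88*z - 2.62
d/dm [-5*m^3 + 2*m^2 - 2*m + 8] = -15*m^2 + 4*m - 2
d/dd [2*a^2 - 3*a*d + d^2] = -3*a + 2*d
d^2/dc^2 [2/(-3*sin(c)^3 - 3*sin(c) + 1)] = 6*(27*sin(c)^6 - 30*sin(c)^4 + 9*sin(c)^3 - 15*sin(c)^2 - 5*sin(c) - 6)/(3*sin(c)^3 + 3*sin(c) - 1)^3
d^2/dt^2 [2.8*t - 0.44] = 0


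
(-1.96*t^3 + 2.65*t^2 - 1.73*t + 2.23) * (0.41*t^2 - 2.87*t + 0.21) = -0.8036*t^5 + 6.7117*t^4 - 8.7264*t^3 + 6.4359*t^2 - 6.7634*t + 0.4683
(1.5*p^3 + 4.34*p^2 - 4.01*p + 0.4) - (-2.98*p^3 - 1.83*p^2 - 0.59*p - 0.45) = 4.48*p^3 + 6.17*p^2 - 3.42*p + 0.85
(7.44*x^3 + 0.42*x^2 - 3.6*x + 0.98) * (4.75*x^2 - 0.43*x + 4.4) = 35.34*x^5 - 1.2042*x^4 + 15.4554*x^3 + 8.051*x^2 - 16.2614*x + 4.312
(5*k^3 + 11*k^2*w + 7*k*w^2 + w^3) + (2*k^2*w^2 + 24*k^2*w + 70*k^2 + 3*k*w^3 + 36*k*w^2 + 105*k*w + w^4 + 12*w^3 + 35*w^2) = 5*k^3 + 2*k^2*w^2 + 35*k^2*w + 70*k^2 + 3*k*w^3 + 43*k*w^2 + 105*k*w + w^4 + 13*w^3 + 35*w^2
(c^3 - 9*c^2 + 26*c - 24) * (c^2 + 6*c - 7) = c^5 - 3*c^4 - 35*c^3 + 195*c^2 - 326*c + 168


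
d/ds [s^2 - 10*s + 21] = 2*s - 10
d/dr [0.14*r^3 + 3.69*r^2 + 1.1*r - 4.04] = 0.42*r^2 + 7.38*r + 1.1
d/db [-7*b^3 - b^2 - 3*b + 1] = -21*b^2 - 2*b - 3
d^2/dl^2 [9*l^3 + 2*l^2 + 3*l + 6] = 54*l + 4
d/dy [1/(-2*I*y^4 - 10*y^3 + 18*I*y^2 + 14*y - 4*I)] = (-4*I*y - 7)/(2*(y^6 - 8*I*y^5 - 26*y^4 + 44*I*y^3 + 41*y^2 - 20*I*y - 4))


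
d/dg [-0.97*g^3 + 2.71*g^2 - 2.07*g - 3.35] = -2.91*g^2 + 5.42*g - 2.07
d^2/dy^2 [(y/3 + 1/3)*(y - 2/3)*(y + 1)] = 2*y + 8/9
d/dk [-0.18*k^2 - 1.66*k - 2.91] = -0.36*k - 1.66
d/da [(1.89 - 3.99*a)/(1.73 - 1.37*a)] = (7.462182 - 5.909358*a)/(1.37*a - 1.73)^3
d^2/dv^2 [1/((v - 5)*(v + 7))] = 2*((v - 5)^2 + (v - 5)*(v + 7) + (v + 7)^2)/((v - 5)^3*(v + 7)^3)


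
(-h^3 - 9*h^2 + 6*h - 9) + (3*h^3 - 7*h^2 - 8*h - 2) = 2*h^3 - 16*h^2 - 2*h - 11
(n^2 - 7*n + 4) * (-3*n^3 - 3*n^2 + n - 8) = -3*n^5 + 18*n^4 + 10*n^3 - 27*n^2 + 60*n - 32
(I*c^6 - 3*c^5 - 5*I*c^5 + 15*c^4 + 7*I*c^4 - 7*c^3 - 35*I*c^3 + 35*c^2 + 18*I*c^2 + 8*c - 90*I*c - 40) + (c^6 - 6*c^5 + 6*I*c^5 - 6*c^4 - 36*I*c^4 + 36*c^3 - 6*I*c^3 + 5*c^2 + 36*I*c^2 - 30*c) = c^6 + I*c^6 - 9*c^5 + I*c^5 + 9*c^4 - 29*I*c^4 + 29*c^3 - 41*I*c^3 + 40*c^2 + 54*I*c^2 - 22*c - 90*I*c - 40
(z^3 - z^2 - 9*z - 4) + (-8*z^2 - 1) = z^3 - 9*z^2 - 9*z - 5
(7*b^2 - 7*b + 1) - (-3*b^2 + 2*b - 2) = 10*b^2 - 9*b + 3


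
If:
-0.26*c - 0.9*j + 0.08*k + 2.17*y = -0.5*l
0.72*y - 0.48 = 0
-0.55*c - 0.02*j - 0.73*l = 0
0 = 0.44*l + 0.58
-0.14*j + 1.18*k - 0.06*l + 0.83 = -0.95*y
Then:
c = 1.74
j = 0.26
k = -1.28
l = -1.32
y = 0.67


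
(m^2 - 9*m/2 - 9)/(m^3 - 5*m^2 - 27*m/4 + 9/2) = 2/(2*m - 1)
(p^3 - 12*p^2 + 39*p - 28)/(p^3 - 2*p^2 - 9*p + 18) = (p^3 - 12*p^2 + 39*p - 28)/(p^3 - 2*p^2 - 9*p + 18)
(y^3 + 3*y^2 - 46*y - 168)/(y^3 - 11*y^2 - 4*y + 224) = (y + 6)/(y - 8)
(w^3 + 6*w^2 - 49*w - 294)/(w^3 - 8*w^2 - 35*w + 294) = (w + 7)/(w - 7)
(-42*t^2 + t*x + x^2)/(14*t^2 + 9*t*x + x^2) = (-6*t + x)/(2*t + x)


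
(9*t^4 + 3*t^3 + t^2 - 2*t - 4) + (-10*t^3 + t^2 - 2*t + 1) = 9*t^4 - 7*t^3 + 2*t^2 - 4*t - 3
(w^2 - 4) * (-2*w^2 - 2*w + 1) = -2*w^4 - 2*w^3 + 9*w^2 + 8*w - 4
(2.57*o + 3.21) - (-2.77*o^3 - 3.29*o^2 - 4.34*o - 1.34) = 2.77*o^3 + 3.29*o^2 + 6.91*o + 4.55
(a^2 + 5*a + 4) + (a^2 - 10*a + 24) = 2*a^2 - 5*a + 28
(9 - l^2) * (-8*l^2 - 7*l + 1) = 8*l^4 + 7*l^3 - 73*l^2 - 63*l + 9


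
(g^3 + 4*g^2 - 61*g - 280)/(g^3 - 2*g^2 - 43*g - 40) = (g + 7)/(g + 1)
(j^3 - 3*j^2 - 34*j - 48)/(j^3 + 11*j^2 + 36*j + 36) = (j - 8)/(j + 6)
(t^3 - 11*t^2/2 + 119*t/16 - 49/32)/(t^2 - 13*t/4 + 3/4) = (8*t^2 - 42*t + 49)/(8*(t - 3))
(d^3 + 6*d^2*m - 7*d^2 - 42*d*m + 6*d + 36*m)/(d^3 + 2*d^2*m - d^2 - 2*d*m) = (d^2 + 6*d*m - 6*d - 36*m)/(d*(d + 2*m))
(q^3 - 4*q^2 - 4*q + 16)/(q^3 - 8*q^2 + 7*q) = (q^3 - 4*q^2 - 4*q + 16)/(q*(q^2 - 8*q + 7))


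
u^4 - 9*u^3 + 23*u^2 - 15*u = u*(u - 5)*(u - 3)*(u - 1)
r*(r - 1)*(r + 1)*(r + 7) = r^4 + 7*r^3 - r^2 - 7*r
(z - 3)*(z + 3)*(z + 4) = z^3 + 4*z^2 - 9*z - 36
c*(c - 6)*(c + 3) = c^3 - 3*c^2 - 18*c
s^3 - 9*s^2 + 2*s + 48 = (s - 8)*(s - 3)*(s + 2)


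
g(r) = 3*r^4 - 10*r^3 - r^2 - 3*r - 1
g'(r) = 12*r^3 - 30*r^2 - 2*r - 3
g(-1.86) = 101.38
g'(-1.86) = -180.29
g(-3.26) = 683.45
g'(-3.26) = -731.06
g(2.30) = -50.91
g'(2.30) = -20.30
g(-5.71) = 5034.30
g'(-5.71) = -3203.74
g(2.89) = -50.13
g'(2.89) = 30.31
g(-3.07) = 554.62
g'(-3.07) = -626.82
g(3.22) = -32.38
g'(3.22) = 80.14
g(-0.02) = -0.94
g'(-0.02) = -2.97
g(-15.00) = 185444.00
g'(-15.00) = -47223.00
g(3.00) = -46.00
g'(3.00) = 45.00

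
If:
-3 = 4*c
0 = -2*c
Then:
No Solution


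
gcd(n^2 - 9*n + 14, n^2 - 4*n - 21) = n - 7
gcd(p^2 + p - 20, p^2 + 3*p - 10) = p + 5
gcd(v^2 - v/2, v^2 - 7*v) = v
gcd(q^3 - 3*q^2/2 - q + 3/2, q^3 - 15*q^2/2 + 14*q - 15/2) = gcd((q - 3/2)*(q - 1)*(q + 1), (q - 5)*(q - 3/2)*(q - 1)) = q^2 - 5*q/2 + 3/2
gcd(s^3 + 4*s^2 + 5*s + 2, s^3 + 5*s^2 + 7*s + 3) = s^2 + 2*s + 1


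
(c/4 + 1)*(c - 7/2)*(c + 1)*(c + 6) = c^4/4 + 15*c^3/8 - 9*c^2/8 - 95*c/4 - 21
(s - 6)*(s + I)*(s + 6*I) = s^3 - 6*s^2 + 7*I*s^2 - 6*s - 42*I*s + 36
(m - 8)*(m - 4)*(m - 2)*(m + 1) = m^4 - 13*m^3 + 42*m^2 - 8*m - 64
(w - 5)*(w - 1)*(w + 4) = w^3 - 2*w^2 - 19*w + 20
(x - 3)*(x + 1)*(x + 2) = x^3 - 7*x - 6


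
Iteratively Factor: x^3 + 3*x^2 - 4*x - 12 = (x + 3)*(x^2 - 4) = (x + 2)*(x + 3)*(x - 2)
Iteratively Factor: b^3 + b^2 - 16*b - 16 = (b + 1)*(b^2 - 16) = (b + 1)*(b + 4)*(b - 4)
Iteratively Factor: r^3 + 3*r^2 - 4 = (r + 2)*(r^2 + r - 2) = (r + 2)^2*(r - 1)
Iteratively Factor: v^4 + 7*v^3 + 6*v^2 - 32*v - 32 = (v + 4)*(v^3 + 3*v^2 - 6*v - 8) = (v + 1)*(v + 4)*(v^2 + 2*v - 8) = (v - 2)*(v + 1)*(v + 4)*(v + 4)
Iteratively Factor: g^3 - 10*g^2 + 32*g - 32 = (g - 4)*(g^2 - 6*g + 8) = (g - 4)*(g - 2)*(g - 4)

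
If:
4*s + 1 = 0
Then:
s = -1/4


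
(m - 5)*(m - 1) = m^2 - 6*m + 5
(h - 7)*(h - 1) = h^2 - 8*h + 7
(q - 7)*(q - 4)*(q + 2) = q^3 - 9*q^2 + 6*q + 56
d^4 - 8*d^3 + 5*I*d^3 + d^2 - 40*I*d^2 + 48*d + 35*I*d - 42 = (d - 7)*(d - 1)*(d + 2*I)*(d + 3*I)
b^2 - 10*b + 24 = (b - 6)*(b - 4)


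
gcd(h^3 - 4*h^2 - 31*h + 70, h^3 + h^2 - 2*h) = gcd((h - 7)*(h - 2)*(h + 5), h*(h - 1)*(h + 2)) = 1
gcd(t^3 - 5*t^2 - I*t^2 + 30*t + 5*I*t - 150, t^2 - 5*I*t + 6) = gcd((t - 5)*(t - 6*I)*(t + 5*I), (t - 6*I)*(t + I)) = t - 6*I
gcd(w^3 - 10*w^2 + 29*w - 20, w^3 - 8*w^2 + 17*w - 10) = w^2 - 6*w + 5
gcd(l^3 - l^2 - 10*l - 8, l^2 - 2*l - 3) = l + 1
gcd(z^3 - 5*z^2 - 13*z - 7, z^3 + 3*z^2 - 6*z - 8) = z + 1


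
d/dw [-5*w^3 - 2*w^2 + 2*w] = -15*w^2 - 4*w + 2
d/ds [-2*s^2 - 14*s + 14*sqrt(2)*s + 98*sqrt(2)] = -4*s - 14 + 14*sqrt(2)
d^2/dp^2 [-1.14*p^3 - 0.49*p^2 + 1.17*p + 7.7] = -6.84*p - 0.98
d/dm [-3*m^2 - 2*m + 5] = -6*m - 2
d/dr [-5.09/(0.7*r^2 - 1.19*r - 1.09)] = (7.126*r - 6.0571)/(-0.7*r^2 + 1.19*r + 1.09)^2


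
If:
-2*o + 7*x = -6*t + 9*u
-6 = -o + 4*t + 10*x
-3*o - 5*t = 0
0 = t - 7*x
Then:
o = 210/149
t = -126/149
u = -434/447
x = -18/149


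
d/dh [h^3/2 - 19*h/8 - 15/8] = 3*h^2/2 - 19/8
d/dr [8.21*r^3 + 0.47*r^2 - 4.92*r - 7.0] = 24.63*r^2 + 0.94*r - 4.92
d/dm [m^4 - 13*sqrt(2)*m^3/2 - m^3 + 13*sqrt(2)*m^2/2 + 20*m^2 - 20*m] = 4*m^3 - 39*sqrt(2)*m^2/2 - 3*m^2 + 13*sqrt(2)*m + 40*m - 20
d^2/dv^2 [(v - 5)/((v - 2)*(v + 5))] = 2*(v^3 - 15*v^2 - 15*v - 65)/(v^6 + 9*v^5 - 3*v^4 - 153*v^3 + 30*v^2 + 900*v - 1000)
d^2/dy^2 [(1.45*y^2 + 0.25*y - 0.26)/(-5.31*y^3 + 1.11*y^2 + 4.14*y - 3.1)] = (-81.7686900000001*y^6 - 42.29415*y^5 - 94.442598*y^4 + 311.357754*y^3 - 12.925728*y^2 - 23.671836*y - 23.584088)/(149.721291*y^9 - 93.893013*y^8 - 330.568209*y^7 + 407.265543*y^6 + 148.100886*y^5 - 454.507578*y^4 + 167.603796*y^3 + 127.39698*y^2 - 119.3562*y + 29.791)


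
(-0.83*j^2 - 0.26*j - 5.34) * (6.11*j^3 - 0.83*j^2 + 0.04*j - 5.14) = -5.0713*j^5 - 0.8997*j^4 - 32.4448*j^3 + 8.688*j^2 + 1.1228*j + 27.4476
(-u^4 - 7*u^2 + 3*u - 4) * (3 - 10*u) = 10*u^5 - 3*u^4 + 70*u^3 - 51*u^2 + 49*u - 12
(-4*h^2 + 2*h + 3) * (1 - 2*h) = 8*h^3 - 8*h^2 - 4*h + 3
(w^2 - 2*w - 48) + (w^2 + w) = 2*w^2 - w - 48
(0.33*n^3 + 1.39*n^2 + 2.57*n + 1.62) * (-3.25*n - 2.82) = -1.0725*n^4 - 5.4481*n^3 - 12.2723*n^2 - 12.5124*n - 4.5684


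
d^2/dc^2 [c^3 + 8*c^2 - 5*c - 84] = 6*c + 16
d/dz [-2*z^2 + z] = 1 - 4*z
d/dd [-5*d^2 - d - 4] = -10*d - 1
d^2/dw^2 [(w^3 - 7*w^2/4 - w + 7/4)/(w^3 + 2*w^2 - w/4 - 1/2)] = 6*(-80*w^6 - 48*w^5 + 132*w^4 + 380*w^3 + 252*w^2 - 48*w + 33)/(64*w^9 + 384*w^8 + 720*w^7 + 224*w^6 - 564*w^5 - 312*w^4 + 143*w^3 + 90*w^2 - 12*w - 8)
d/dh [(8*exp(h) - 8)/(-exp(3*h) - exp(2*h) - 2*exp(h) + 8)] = 8*(-(1 - exp(h))*(3*exp(2*h) + 2*exp(h) + 2) - exp(3*h) - exp(2*h) - 2*exp(h) + 8)*exp(h)/(exp(3*h) + exp(2*h) + 2*exp(h) - 8)^2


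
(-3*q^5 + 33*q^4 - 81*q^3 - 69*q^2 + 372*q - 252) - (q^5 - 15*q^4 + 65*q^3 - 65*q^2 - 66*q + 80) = -4*q^5 + 48*q^4 - 146*q^3 - 4*q^2 + 438*q - 332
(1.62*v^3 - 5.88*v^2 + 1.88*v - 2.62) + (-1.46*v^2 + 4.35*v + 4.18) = 1.62*v^3 - 7.34*v^2 + 6.23*v + 1.56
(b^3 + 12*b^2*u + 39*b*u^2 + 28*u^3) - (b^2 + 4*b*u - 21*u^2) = b^3 + 12*b^2*u - b^2 + 39*b*u^2 - 4*b*u + 28*u^3 + 21*u^2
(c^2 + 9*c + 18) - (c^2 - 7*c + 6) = 16*c + 12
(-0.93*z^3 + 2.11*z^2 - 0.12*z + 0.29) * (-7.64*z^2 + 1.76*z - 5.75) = 7.1052*z^5 - 17.7572*z^4 + 9.9779*z^3 - 14.5593*z^2 + 1.2004*z - 1.6675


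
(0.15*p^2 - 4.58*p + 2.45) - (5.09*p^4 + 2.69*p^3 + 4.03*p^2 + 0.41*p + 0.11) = -5.09*p^4 - 2.69*p^3 - 3.88*p^2 - 4.99*p + 2.34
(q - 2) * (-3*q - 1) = -3*q^2 + 5*q + 2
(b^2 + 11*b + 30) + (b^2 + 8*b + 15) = 2*b^2 + 19*b + 45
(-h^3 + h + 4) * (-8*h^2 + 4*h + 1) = 8*h^5 - 4*h^4 - 9*h^3 - 28*h^2 + 17*h + 4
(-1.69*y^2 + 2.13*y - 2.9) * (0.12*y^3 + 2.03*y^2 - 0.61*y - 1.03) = -0.2028*y^5 - 3.1751*y^4 + 5.0068*y^3 - 5.4456*y^2 - 0.4249*y + 2.987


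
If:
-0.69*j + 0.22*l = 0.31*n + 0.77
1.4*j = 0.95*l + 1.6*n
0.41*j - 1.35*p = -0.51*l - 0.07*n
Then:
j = 0.851388130170126*p - 0.562973115342594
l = 2.02542141407835*p + 0.566353207429374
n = -0.457629350710161*p - 0.828873692835961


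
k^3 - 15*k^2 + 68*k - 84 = (k - 7)*(k - 6)*(k - 2)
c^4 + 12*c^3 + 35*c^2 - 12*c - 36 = (c - 1)*(c + 1)*(c + 6)^2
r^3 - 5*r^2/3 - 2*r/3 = r*(r - 2)*(r + 1/3)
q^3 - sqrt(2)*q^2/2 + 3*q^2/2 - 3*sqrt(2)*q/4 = q*(q + 3/2)*(q - sqrt(2)/2)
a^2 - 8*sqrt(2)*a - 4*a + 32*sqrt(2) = (a - 4)*(a - 8*sqrt(2))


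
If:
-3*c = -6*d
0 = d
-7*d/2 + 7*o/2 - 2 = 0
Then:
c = 0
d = 0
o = 4/7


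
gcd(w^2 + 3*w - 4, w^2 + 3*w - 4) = w^2 + 3*w - 4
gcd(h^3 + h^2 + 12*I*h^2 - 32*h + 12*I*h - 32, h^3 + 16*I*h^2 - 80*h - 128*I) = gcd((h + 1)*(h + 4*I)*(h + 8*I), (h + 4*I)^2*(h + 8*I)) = h^2 + 12*I*h - 32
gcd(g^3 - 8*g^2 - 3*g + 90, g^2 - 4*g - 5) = g - 5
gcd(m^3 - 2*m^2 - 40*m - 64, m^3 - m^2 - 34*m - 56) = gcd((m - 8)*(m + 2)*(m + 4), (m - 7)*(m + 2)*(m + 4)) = m^2 + 6*m + 8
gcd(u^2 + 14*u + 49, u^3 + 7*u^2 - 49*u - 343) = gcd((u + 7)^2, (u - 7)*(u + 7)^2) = u^2 + 14*u + 49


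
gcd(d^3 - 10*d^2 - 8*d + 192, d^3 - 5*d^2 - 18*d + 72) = d^2 - 2*d - 24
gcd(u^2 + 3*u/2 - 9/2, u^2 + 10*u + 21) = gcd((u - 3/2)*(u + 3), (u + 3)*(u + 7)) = u + 3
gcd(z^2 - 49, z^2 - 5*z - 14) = z - 7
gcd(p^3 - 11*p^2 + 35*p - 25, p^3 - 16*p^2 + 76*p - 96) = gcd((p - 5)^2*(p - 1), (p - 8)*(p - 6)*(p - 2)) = 1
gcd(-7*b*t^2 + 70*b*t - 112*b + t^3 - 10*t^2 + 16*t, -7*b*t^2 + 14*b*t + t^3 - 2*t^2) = -7*b*t + 14*b + t^2 - 2*t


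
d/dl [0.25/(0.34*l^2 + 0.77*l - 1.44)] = (-0.17*l - 0.1925)/(0.34*l^2 + 0.77*l - 1.44)^2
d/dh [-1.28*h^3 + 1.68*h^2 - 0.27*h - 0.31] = -3.84*h^2 + 3.36*h - 0.27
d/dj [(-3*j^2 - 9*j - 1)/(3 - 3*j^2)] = (-9*j^2 - 8*j - 9)/(3*(j^4 - 2*j^2 + 1))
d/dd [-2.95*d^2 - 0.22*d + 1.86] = -5.9*d - 0.22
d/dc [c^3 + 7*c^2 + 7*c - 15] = 3*c^2 + 14*c + 7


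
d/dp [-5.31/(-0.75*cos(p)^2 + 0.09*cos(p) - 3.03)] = (7.965*cos(p) - 0.4779)*sin(p)/(0.75*cos(p)^2 - 0.09*cos(p) + 3.03)^2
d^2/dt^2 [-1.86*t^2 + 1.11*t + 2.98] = -3.72000000000000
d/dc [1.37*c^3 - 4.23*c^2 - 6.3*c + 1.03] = 4.11*c^2 - 8.46*c - 6.3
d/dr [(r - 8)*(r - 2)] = 2*r - 10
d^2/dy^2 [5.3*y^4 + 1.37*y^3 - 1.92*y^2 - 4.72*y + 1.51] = 63.6*y^2 + 8.22*y - 3.84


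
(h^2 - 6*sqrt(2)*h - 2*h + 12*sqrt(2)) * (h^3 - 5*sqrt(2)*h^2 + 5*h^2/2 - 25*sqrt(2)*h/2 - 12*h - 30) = h^5 - 11*sqrt(2)*h^4 + h^4/2 - 11*sqrt(2)*h^3/2 + 43*h^3 + 24*h^2 + 127*sqrt(2)*h^2 - 240*h + 36*sqrt(2)*h - 360*sqrt(2)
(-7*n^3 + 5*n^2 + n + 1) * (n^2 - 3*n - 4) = -7*n^5 + 26*n^4 + 14*n^3 - 22*n^2 - 7*n - 4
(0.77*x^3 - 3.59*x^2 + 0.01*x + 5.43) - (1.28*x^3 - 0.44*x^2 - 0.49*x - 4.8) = -0.51*x^3 - 3.15*x^2 + 0.5*x + 10.23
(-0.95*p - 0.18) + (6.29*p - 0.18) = 5.34*p - 0.36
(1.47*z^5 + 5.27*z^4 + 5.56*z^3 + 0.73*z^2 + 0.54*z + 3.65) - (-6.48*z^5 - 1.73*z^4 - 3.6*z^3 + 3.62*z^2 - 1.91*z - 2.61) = 7.95*z^5 + 7.0*z^4 + 9.16*z^3 - 2.89*z^2 + 2.45*z + 6.26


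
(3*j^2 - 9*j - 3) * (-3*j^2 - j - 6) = -9*j^4 + 24*j^3 + 57*j + 18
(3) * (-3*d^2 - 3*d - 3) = -9*d^2 - 9*d - 9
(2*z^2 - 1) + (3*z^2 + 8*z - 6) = 5*z^2 + 8*z - 7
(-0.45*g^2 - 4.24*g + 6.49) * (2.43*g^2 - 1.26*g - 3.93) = -1.0935*g^4 - 9.7362*g^3 + 22.8816*g^2 + 8.4858*g - 25.5057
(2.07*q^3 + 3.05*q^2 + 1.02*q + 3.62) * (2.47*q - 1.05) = 5.1129*q^4 + 5.36*q^3 - 0.6831*q^2 + 7.8704*q - 3.801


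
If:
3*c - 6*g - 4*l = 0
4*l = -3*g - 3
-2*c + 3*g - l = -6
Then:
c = -6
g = -5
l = 3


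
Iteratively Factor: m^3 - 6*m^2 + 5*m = (m)*(m^2 - 6*m + 5) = m*(m - 5)*(m - 1)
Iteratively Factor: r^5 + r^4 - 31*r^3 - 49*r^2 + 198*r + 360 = (r + 4)*(r^4 - 3*r^3 - 19*r^2 + 27*r + 90) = (r + 3)*(r + 4)*(r^3 - 6*r^2 - r + 30) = (r - 5)*(r + 3)*(r + 4)*(r^2 - r - 6) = (r - 5)*(r - 3)*(r + 3)*(r + 4)*(r + 2)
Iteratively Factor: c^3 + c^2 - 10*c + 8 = (c + 4)*(c^2 - 3*c + 2) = (c - 2)*(c + 4)*(c - 1)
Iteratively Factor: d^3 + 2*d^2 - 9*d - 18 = (d - 3)*(d^2 + 5*d + 6) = (d - 3)*(d + 2)*(d + 3)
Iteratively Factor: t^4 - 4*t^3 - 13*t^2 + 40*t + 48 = (t - 4)*(t^3 - 13*t - 12) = (t - 4)*(t + 3)*(t^2 - 3*t - 4) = (t - 4)*(t + 1)*(t + 3)*(t - 4)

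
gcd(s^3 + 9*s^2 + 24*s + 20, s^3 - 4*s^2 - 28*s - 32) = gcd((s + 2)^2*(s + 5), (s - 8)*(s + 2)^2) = s^2 + 4*s + 4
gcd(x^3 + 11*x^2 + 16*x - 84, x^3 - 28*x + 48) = x^2 + 4*x - 12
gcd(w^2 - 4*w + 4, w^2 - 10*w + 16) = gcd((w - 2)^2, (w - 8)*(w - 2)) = w - 2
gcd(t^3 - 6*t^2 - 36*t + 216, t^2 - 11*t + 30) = t - 6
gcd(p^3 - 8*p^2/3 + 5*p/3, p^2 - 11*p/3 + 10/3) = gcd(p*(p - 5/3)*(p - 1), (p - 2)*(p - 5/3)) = p - 5/3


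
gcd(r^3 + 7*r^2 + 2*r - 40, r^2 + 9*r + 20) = r^2 + 9*r + 20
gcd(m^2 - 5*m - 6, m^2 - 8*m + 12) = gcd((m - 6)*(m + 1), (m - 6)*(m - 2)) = m - 6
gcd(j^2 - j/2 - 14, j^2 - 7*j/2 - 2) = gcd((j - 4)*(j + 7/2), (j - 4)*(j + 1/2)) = j - 4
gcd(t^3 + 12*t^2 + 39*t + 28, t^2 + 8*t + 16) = t + 4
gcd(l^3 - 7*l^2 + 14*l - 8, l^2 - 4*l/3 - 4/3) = l - 2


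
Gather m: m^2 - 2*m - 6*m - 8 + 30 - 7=m^2 - 8*m + 15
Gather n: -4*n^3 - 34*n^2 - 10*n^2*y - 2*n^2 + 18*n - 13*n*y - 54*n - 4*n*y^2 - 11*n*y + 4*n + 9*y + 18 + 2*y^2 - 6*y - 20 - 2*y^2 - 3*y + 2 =-4*n^3 + n^2*(-10*y - 36) + n*(-4*y^2 - 24*y - 32)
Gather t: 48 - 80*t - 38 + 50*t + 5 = 15 - 30*t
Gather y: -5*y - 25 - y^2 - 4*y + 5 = -y^2 - 9*y - 20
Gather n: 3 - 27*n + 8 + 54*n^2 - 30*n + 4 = 54*n^2 - 57*n + 15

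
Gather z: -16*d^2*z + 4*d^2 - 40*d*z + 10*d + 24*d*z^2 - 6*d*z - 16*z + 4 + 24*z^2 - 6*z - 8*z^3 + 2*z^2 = 4*d^2 + 10*d - 8*z^3 + z^2*(24*d + 26) + z*(-16*d^2 - 46*d - 22) + 4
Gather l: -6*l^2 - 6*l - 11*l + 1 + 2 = -6*l^2 - 17*l + 3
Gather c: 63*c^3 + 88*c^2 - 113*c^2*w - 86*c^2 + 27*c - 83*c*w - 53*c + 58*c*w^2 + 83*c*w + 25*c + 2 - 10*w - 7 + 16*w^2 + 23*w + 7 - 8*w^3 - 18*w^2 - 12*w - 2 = 63*c^3 + c^2*(2 - 113*w) + c*(58*w^2 - 1) - 8*w^3 - 2*w^2 + w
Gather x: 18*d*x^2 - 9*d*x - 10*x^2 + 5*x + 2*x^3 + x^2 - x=2*x^3 + x^2*(18*d - 9) + x*(4 - 9*d)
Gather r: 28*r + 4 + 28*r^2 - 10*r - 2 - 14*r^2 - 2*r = 14*r^2 + 16*r + 2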